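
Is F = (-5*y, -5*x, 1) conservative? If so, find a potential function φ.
Yes, F is conservative. φ = -5*x*y + z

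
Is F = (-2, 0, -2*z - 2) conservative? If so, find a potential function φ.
Yes, F is conservative. φ = -2*x - z**2 - 2*z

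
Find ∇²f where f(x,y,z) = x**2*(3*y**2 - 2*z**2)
2*x**2 + 6*y**2 - 4*z**2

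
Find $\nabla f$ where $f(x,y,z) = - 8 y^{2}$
(0, -16*y, 0)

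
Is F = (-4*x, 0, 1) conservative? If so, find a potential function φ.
Yes, F is conservative. φ = -2*x**2 + z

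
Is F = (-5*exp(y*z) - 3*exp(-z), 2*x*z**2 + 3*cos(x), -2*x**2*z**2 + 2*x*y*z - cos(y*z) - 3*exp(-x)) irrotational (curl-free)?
No, ∇×F = (z*(-2*x + sin(y*z)), 4*x*z**2 - 2*y*z - 5*y*exp(y*z) + 3*exp(-z) - 3*exp(-x), 2*z**2 + 5*z*exp(y*z) - 3*sin(x))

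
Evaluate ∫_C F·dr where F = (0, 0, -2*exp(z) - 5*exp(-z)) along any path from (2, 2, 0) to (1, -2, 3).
-2*exp(3) - 3 + 5*exp(-3)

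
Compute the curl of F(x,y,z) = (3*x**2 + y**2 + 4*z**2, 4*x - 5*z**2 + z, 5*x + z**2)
(10*z - 1, 8*z - 5, 4 - 2*y)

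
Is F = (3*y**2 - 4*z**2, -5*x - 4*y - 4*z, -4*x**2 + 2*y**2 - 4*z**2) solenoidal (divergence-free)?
No, ∇·F = -8*z - 4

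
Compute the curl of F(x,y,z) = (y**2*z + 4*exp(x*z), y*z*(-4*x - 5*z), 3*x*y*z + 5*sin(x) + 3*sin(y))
(4*x*y + 3*x*z + 10*y*z + 3*cos(y), 4*x*exp(x*z) + y**2 - 3*y*z - 5*cos(x), -6*y*z)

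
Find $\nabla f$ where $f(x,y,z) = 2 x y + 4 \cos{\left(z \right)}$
(2*y, 2*x, -4*sin(z))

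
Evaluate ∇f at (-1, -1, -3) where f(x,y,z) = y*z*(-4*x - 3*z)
(-12, -39, -22)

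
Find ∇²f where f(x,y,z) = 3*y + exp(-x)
exp(-x)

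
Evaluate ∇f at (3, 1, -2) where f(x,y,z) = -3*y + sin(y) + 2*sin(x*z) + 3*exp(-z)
(-4*cos(6), -3 + cos(1), -3*exp(2) + 6*cos(6))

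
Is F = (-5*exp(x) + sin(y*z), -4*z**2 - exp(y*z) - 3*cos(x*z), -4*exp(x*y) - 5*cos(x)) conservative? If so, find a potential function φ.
No, ∇×F = (-4*x*exp(x*y) - 3*x*sin(x*z) + y*exp(y*z) + 8*z, 4*y*exp(x*y) + y*cos(y*z) - 5*sin(x), z*(3*sin(x*z) - cos(y*z))) ≠ 0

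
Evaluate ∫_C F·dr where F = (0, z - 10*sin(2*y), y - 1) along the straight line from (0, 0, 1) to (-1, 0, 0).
1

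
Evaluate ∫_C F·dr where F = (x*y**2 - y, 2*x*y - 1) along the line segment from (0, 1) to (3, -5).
231/2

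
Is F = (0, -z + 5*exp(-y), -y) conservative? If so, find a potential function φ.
Yes, F is conservative. φ = -y*z - 5*exp(-y)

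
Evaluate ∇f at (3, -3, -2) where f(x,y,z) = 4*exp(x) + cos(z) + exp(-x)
((-1 + 4*exp(6))*exp(-3), 0, sin(2))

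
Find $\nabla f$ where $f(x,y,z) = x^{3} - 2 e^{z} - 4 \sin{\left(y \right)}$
(3*x**2, -4*cos(y), -2*exp(z))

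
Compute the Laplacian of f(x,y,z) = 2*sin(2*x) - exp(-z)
-8*sin(2*x) - exp(-z)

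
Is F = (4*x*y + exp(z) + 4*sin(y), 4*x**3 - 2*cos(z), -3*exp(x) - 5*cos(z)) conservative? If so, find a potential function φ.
No, ∇×F = (-2*sin(z), 3*exp(x) + exp(z), 12*x**2 - 4*x - 4*cos(y)) ≠ 0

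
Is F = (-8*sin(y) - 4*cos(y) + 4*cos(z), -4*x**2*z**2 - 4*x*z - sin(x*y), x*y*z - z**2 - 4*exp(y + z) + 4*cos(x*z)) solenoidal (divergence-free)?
No, ∇·F = x*y - 4*x*sin(x*z) - x*cos(x*y) - 2*z - 4*exp(y + z)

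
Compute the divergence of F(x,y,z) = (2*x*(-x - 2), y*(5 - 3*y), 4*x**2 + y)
-4*x - 6*y + 1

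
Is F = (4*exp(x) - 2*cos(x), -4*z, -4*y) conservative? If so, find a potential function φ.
Yes, F is conservative. φ = -4*y*z + 4*exp(x) - 2*sin(x)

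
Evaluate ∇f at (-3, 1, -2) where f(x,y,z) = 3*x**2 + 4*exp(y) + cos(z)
(-18, 4*E, sin(2))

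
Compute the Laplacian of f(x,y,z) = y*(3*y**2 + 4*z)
18*y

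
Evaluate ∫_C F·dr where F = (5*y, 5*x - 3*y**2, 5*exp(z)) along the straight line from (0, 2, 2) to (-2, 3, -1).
-49 - 5*exp(2) + 5*exp(-1)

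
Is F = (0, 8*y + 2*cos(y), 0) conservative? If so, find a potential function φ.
Yes, F is conservative. φ = 4*y**2 + 2*sin(y)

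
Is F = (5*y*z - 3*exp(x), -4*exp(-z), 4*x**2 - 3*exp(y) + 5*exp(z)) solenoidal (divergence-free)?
No, ∇·F = -3*exp(x) + 5*exp(z)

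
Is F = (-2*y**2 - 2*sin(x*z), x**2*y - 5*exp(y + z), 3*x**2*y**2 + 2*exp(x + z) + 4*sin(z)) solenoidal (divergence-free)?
No, ∇·F = x**2 - 2*z*cos(x*z) + 2*exp(x + z) - 5*exp(y + z) + 4*cos(z)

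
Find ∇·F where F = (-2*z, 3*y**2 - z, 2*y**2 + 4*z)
6*y + 4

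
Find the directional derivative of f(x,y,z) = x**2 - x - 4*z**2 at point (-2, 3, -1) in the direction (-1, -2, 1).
13*sqrt(6)/6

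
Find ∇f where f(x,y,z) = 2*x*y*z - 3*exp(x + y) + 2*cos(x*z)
(2*y*z - 2*z*sin(x*z) - 3*exp(x + y), 2*x*z - 3*exp(x + y), 2*x*(y - sin(x*z)))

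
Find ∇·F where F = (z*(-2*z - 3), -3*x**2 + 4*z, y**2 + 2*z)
2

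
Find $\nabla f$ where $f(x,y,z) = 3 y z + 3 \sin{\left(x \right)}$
(3*cos(x), 3*z, 3*y)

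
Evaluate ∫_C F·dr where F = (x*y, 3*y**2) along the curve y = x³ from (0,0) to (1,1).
6/5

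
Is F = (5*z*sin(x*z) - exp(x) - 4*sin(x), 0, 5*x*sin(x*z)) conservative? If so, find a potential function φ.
Yes, F is conservative. φ = -exp(x) + 4*cos(x) - 5*cos(x*z)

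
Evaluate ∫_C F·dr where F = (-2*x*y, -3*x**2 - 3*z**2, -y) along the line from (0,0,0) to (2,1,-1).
-43/6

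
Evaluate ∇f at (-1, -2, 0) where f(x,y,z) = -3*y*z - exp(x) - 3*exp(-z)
(-exp(-1), 0, 9)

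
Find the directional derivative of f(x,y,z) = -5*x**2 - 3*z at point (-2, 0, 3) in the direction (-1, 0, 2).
-26*sqrt(5)/5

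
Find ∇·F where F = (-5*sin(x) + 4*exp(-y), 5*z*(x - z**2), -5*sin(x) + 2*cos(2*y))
-5*cos(x)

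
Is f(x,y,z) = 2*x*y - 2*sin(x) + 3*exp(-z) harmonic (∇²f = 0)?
No, ∇²f = 2*sin(x) + 3*exp(-z)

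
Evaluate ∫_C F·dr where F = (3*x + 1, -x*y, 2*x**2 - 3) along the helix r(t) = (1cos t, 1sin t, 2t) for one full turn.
-8*pi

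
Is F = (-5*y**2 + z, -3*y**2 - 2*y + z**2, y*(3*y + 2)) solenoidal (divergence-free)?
No, ∇·F = -6*y - 2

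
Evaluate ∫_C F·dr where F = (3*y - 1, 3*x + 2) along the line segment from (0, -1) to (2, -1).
-8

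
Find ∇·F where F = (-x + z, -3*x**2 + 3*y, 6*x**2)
2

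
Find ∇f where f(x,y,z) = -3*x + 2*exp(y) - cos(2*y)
(-3, 2*exp(y) + 2*sin(2*y), 0)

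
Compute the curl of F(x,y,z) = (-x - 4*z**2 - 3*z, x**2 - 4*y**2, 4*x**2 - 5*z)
(0, -8*x - 8*z - 3, 2*x)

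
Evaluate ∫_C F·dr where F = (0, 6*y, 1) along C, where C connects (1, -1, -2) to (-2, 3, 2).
28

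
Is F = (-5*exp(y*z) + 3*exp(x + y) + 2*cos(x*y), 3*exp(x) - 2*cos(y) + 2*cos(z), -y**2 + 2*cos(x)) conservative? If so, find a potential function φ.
No, ∇×F = (-2*y + 2*sin(z), -5*y*exp(y*z) + 2*sin(x), 2*x*sin(x*y) + 5*z*exp(y*z) + 3*exp(x) - 3*exp(x + y)) ≠ 0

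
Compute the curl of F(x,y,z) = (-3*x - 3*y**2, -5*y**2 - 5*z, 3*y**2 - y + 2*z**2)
(6*y + 4, 0, 6*y)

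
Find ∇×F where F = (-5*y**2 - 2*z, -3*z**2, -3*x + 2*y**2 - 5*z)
(4*y + 6*z, 1, 10*y)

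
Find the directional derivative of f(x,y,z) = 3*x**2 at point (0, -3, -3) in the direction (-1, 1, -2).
0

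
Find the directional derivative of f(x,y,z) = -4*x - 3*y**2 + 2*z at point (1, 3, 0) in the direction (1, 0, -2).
-8*sqrt(5)/5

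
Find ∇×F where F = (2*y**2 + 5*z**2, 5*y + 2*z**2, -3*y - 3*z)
(-4*z - 3, 10*z, -4*y)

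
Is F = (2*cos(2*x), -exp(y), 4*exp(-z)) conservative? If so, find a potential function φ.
Yes, F is conservative. φ = -exp(y) + sin(2*x) - 4*exp(-z)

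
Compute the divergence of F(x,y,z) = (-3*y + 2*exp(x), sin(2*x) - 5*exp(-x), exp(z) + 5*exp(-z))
2*exp(x) + exp(z) - 5*exp(-z)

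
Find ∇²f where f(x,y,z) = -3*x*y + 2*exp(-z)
2*exp(-z)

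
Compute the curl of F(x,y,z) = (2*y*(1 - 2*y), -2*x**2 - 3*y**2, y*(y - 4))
(2*y - 4, 0, -4*x + 8*y - 2)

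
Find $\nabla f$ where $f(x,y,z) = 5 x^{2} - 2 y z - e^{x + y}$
(10*x - exp(x + y), -2*z - exp(x + y), -2*y)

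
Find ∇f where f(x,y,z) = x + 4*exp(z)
(1, 0, 4*exp(z))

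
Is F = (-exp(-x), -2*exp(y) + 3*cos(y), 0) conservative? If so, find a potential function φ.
Yes, F is conservative. φ = -2*exp(y) + 3*sin(y) + exp(-x)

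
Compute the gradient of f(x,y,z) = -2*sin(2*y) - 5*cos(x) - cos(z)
(5*sin(x), -4*cos(2*y), sin(z))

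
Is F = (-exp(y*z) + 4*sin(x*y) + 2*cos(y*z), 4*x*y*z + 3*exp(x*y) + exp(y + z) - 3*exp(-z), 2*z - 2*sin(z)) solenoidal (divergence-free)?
No, ∇·F = 4*x*z + 3*x*exp(x*y) + 4*y*cos(x*y) + exp(y + z) - 2*cos(z) + 2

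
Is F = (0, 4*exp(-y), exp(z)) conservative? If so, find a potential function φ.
Yes, F is conservative. φ = exp(z) - 4*exp(-y)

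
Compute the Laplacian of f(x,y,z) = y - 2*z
0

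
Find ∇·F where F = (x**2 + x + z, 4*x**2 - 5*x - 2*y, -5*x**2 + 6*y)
2*x - 1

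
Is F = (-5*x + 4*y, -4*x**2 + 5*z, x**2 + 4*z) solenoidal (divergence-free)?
No, ∇·F = -1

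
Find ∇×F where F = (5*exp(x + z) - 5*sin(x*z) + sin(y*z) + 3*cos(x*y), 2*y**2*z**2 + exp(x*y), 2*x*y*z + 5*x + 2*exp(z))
(2*z*(x - 2*y**2), -5*x*cos(x*z) - 2*y*z + y*cos(y*z) + 5*exp(x + z) - 5, 3*x*sin(x*y) + y*exp(x*y) - z*cos(y*z))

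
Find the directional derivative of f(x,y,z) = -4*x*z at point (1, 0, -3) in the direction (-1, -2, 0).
-12*sqrt(5)/5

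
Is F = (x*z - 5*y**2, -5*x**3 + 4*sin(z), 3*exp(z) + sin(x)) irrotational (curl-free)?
No, ∇×F = (-4*cos(z), x - cos(x), -15*x**2 + 10*y)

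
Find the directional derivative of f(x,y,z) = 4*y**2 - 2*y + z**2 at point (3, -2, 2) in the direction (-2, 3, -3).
-3*sqrt(22)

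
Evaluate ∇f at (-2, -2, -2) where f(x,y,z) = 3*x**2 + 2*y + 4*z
(-12, 2, 4)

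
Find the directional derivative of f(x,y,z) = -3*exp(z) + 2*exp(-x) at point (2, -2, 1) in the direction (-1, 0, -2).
2*sqrt(5)*(1 + 3*exp(3))*exp(-2)/5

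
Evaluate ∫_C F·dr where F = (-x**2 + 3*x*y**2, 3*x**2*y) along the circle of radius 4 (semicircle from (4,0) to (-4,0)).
128/3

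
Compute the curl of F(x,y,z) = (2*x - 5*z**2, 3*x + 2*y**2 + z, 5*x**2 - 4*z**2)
(-1, -10*x - 10*z, 3)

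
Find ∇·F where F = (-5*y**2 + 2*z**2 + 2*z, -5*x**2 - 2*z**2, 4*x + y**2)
0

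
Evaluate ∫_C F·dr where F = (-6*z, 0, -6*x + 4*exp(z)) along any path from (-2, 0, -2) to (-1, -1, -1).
-4*exp(-2) + 4*exp(-1) + 18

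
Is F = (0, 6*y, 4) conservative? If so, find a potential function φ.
Yes, F is conservative. φ = 3*y**2 + 4*z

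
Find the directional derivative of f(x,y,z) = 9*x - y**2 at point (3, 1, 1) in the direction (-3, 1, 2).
-29*sqrt(14)/14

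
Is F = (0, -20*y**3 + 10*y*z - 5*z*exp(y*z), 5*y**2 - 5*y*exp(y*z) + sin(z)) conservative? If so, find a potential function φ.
Yes, F is conservative. φ = -5*y**4 + 5*y**2*z - 5*exp(y*z) - cos(z)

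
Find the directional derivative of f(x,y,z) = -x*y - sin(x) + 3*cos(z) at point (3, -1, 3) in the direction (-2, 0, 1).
sqrt(5)*(-2 + 2*cos(3) - 3*sin(3))/5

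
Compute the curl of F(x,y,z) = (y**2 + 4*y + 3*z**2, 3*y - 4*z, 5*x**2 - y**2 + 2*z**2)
(4 - 2*y, -10*x + 6*z, -2*y - 4)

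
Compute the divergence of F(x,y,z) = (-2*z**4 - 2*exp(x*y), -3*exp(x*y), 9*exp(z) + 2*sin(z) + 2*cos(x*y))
-3*x*exp(x*y) - 2*y*exp(x*y) + 9*exp(z) + 2*cos(z)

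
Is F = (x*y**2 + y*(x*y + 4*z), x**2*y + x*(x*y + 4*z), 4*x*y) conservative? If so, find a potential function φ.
Yes, F is conservative. φ = x*y*(x*y + 4*z)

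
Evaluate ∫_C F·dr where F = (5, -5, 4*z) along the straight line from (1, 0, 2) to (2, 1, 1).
-6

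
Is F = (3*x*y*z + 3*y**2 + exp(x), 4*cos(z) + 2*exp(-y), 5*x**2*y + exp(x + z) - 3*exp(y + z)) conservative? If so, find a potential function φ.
No, ∇×F = (5*x**2 - 3*exp(y + z) + 4*sin(z), -7*x*y - exp(x + z), -3*x*z - 6*y) ≠ 0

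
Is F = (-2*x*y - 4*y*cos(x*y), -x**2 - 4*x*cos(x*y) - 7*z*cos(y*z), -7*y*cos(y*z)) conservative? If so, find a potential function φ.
Yes, F is conservative. φ = -x**2*y - 4*sin(x*y) - 7*sin(y*z)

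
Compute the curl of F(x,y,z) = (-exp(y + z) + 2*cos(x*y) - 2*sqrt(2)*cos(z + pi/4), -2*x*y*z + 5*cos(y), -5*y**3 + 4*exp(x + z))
(y*(2*x - 15*y), -4*exp(x + z) - exp(y + z) + 2*sqrt(2)*sin(z + pi/4), 2*x*sin(x*y) - 2*y*z + exp(y + z))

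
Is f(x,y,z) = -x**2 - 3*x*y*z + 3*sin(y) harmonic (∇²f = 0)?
No, ∇²f = -3*sin(y) - 2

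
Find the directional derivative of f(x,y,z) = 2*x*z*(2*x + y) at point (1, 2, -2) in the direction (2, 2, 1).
-16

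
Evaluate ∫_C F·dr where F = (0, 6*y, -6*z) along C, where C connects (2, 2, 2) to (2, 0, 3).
-27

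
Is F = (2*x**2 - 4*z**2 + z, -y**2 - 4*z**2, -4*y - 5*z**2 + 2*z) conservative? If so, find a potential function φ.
No, ∇×F = (8*z - 4, 1 - 8*z, 0) ≠ 0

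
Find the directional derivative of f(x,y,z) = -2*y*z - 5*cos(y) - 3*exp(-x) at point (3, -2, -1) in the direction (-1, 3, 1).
sqrt(11)*(5*(2 - 3*sin(2))*exp(3) - 3)*exp(-3)/11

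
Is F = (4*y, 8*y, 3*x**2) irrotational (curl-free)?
No, ∇×F = (0, -6*x, -4)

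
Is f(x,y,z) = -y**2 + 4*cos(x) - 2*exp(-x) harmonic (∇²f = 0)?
No, ∇²f = -4*cos(x) - 2 - 2*exp(-x)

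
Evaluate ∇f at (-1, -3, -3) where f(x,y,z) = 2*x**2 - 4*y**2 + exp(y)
(-4, exp(-3) + 24, 0)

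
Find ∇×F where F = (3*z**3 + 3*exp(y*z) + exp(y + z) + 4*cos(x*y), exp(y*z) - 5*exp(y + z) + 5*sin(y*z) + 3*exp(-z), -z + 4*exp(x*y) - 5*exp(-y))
(4*x*exp(x*y) - y*exp(y*z) - 5*y*cos(y*z) + 5*exp(y + z) + 3*exp(-z) + 5*exp(-y), -4*y*exp(x*y) + 3*y*exp(y*z) + 9*z**2 + exp(y + z), 4*x*sin(x*y) - 3*z*exp(y*z) - exp(y + z))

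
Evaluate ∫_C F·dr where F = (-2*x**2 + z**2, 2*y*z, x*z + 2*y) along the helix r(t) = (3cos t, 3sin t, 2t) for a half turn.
-12*pi**2 - 9*pi + 84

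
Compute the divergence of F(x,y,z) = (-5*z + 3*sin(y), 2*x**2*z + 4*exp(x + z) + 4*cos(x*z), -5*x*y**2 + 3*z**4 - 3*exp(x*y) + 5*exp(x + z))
12*z**3 + 5*exp(x + z)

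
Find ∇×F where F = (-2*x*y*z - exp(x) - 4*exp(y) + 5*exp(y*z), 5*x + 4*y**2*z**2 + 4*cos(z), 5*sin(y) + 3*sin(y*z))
(-8*y**2*z + 3*z*cos(y*z) + 4*sin(z) + 5*cos(y), y*(-2*x + 5*exp(y*z)), 2*x*z - 5*z*exp(y*z) + 4*exp(y) + 5)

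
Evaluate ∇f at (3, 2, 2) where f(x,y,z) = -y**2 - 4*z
(0, -4, -4)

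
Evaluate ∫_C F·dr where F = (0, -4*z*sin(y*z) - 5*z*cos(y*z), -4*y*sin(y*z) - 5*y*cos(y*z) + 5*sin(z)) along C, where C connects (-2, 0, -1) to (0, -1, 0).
-5 + 5*cos(1)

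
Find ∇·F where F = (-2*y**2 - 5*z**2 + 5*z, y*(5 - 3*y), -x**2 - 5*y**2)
5 - 6*y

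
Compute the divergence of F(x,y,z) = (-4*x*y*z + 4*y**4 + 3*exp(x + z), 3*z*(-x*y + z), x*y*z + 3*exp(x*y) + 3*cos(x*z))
x*y - 3*x*z - 3*x*sin(x*z) - 4*y*z + 3*exp(x + z)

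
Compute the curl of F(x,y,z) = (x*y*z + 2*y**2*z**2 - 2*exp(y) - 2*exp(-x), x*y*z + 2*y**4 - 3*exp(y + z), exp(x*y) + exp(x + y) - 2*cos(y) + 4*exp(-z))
(-x*y + x*exp(x*y) + exp(x + y) + 3*exp(y + z) + 2*sin(y), x*y + 4*y**2*z - y*exp(x*y) - exp(x + y), -x*z - 4*y*z**2 + y*z + 2*exp(y))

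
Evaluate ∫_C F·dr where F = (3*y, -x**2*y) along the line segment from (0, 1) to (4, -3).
-164/3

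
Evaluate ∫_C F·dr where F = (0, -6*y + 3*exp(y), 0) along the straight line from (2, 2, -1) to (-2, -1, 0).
-3*exp(2) + 3*exp(-1) + 9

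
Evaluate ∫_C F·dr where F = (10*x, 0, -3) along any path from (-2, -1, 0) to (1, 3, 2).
-21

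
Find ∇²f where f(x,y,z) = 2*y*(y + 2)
4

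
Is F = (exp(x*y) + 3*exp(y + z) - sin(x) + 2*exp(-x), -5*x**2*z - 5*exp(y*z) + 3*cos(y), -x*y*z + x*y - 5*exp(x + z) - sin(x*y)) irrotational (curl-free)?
No, ∇×F = (5*x**2 - x*z - x*cos(x*y) + x + 5*y*exp(y*z), y*z + y*cos(x*y) - y + 5*exp(x + z) + 3*exp(y + z), -10*x*z - x*exp(x*y) - 3*exp(y + z))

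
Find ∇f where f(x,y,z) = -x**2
(-2*x, 0, 0)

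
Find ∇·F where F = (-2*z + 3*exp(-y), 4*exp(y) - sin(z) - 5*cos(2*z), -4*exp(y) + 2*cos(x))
4*exp(y)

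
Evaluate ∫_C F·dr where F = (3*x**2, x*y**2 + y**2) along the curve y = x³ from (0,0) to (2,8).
7288/15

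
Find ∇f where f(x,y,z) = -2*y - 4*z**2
(0, -2, -8*z)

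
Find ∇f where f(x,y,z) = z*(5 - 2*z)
(0, 0, 5 - 4*z)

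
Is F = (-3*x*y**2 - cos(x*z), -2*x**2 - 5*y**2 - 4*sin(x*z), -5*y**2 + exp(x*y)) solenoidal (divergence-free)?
No, ∇·F = -3*y**2 - 10*y + z*sin(x*z)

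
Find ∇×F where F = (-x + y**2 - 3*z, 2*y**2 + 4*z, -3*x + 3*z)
(-4, 0, -2*y)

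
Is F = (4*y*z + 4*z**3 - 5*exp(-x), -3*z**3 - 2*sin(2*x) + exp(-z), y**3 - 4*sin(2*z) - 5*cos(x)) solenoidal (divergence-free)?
No, ∇·F = -8*cos(2*z) + 5*exp(-x)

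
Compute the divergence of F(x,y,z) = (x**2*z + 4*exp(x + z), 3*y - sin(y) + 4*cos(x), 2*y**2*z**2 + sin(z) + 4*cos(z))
2*x*z + 4*y**2*z + 4*exp(x + z) - 4*sin(z) - cos(y) + cos(z) + 3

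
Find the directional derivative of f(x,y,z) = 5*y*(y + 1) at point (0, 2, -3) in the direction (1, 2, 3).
25*sqrt(14)/7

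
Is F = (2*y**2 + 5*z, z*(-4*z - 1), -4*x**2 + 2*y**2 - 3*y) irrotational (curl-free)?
No, ∇×F = (4*y + 8*z - 2, 8*x + 5, -4*y)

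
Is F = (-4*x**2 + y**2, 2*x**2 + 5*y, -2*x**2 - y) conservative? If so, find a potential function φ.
No, ∇×F = (-1, 4*x, 4*x - 2*y) ≠ 0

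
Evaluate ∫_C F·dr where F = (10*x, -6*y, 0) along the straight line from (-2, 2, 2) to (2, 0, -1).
12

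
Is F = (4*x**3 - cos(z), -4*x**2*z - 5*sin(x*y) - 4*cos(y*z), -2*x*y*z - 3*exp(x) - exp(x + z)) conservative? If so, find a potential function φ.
No, ∇×F = (4*x**2 - 2*x*z - 4*y*sin(y*z), 2*y*z + 3*exp(x) + exp(x + z) + sin(z), -8*x*z - 5*y*cos(x*y)) ≠ 0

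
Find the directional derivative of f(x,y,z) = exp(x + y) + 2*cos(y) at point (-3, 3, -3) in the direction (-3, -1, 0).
sqrt(10)*(-2 + sin(3))/5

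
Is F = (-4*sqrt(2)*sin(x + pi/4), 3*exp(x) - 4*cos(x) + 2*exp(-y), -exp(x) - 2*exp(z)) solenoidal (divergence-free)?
No, ∇·F = -2*exp(z) - 4*sqrt(2)*cos(x + pi/4) - 2*exp(-y)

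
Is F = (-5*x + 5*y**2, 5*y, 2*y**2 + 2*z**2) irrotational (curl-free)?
No, ∇×F = (4*y, 0, -10*y)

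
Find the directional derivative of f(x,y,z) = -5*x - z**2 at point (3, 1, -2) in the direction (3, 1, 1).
-sqrt(11)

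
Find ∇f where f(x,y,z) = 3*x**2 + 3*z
(6*x, 0, 3)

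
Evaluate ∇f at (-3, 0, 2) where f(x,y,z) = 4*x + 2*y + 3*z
(4, 2, 3)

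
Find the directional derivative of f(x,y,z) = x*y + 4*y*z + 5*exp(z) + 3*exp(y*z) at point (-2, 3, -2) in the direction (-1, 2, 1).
sqrt(6)*(-11*exp(6) - 3 + 5*exp(4))*exp(-6)/6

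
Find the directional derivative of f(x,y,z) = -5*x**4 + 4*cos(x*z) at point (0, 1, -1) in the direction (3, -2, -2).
0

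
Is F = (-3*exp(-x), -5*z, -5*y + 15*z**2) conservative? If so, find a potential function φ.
Yes, F is conservative. φ = -5*y*z + 5*z**3 + 3*exp(-x)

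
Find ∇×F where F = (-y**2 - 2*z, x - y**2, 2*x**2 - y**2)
(-2*y, -4*x - 2, 2*y + 1)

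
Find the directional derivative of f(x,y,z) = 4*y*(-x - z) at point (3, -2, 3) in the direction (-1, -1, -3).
-8*sqrt(11)/11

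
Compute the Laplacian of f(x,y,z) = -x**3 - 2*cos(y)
-6*x + 2*cos(y)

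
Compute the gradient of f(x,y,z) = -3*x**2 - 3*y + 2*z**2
(-6*x, -3, 4*z)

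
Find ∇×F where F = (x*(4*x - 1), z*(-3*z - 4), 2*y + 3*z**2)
(6*z + 6, 0, 0)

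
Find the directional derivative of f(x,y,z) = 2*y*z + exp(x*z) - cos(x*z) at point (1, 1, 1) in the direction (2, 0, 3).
sqrt(13)*(5*sin(1) + 6 + 5*E)/13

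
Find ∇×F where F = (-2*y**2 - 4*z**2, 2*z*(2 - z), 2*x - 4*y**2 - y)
(-8*y + 4*z - 5, -8*z - 2, 4*y)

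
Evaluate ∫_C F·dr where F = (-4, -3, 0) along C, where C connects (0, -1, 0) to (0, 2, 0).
-9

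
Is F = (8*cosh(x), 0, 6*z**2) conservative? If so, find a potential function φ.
Yes, F is conservative. φ = 2*z**3 + 8*sinh(x)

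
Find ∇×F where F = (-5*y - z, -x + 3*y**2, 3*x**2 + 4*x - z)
(0, -6*x - 5, 4)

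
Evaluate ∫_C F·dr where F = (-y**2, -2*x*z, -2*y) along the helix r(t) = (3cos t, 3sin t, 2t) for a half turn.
12 - 9*pi**2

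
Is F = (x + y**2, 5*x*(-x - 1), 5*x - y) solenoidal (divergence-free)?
No, ∇·F = 1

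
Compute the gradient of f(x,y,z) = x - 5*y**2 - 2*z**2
(1, -10*y, -4*z)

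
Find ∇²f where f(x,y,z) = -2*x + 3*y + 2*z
0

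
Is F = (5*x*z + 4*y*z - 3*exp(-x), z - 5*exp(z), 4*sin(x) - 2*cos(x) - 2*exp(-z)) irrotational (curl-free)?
No, ∇×F = (5*exp(z) - 1, 5*x + 4*y - 2*sin(x) - 4*cos(x), -4*z)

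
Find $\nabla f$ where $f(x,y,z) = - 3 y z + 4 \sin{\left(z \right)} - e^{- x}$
(exp(-x), -3*z, -3*y + 4*cos(z))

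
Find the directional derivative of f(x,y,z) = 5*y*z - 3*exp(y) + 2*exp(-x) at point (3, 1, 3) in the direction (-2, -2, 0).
sqrt(2)*(3*(-5 + E)*exp(3) + 2)*exp(-3)/2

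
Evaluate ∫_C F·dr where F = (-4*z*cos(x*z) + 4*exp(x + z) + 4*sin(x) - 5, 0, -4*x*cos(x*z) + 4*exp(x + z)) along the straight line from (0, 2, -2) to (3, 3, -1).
-11 - 4*sqrt(2)*cos(pi/4 + 3) + 8*sinh(2)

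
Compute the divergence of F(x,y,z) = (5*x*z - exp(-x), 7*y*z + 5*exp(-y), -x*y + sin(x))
12*z - 5*exp(-y) + exp(-x)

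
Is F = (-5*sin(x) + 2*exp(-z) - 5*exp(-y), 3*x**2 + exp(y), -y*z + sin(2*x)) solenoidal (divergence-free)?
No, ∇·F = -y + exp(y) - 5*cos(x)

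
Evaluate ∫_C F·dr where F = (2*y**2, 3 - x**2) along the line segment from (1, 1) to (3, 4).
24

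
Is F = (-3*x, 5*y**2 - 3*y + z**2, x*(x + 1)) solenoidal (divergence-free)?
No, ∇·F = 10*y - 6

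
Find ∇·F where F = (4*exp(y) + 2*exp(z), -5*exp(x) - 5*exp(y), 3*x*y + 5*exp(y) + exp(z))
-5*exp(y) + exp(z)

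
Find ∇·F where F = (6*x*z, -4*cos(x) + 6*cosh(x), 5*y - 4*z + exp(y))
6*z - 4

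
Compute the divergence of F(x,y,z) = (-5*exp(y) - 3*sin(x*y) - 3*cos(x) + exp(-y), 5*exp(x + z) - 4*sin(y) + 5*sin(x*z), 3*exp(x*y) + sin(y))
-3*y*cos(x*y) + 3*sin(x) - 4*cos(y)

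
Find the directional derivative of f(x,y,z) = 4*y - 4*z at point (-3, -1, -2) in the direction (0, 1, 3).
-4*sqrt(10)/5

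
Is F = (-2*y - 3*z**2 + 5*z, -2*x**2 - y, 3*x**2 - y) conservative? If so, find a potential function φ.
No, ∇×F = (-1, -6*x - 6*z + 5, 2 - 4*x) ≠ 0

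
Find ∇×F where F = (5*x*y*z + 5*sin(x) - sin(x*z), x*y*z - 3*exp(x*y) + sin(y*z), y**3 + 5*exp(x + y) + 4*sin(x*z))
(-x*y + 3*y**2 - y*cos(y*z) + 5*exp(x + y), 5*x*y - x*cos(x*z) - 4*z*cos(x*z) - 5*exp(x + y), -5*x*z + y*z - 3*y*exp(x*y))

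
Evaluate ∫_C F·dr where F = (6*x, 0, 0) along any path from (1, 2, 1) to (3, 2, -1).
24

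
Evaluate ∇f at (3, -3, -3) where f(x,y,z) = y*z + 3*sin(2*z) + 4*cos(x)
(-4*sin(3), -3, -3 + 6*cos(6))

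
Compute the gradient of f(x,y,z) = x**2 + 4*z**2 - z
(2*x, 0, 8*z - 1)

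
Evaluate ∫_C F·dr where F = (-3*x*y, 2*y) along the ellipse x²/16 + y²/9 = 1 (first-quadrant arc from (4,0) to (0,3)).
57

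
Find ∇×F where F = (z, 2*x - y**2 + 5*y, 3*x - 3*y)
(-3, -2, 2)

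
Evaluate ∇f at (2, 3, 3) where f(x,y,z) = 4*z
(0, 0, 4)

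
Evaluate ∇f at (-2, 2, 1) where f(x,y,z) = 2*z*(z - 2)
(0, 0, 0)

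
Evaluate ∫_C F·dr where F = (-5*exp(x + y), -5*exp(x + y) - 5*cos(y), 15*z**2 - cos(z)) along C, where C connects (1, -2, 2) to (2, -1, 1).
-35 - 5*E - 4*sin(2) + 5*exp(-1) + 4*sin(1)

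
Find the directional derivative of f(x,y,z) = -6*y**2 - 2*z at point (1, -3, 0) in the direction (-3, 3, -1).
110*sqrt(19)/19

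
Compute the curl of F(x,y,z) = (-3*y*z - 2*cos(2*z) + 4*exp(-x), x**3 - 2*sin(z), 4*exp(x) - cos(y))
(sin(y) + 2*cos(z), -3*y - 4*exp(x) + 4*sin(2*z), 3*x**2 + 3*z)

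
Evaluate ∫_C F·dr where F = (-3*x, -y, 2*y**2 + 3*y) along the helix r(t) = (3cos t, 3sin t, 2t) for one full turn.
36*pi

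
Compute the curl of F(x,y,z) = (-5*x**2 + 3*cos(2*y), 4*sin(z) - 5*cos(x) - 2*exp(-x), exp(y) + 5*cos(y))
(exp(y) - 5*sin(y) - 4*cos(z), 0, 5*sin(x) + 6*sin(2*y) + 2*exp(-x))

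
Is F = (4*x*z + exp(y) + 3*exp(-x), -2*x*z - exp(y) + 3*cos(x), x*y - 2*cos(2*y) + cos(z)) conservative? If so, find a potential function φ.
No, ∇×F = (3*x + 4*sin(2*y), 4*x - y, -2*z - exp(y) - 3*sin(x)) ≠ 0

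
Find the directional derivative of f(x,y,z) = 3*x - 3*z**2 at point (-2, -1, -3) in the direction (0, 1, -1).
-9*sqrt(2)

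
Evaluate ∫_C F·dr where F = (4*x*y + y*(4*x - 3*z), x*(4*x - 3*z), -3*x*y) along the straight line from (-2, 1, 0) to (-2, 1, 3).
18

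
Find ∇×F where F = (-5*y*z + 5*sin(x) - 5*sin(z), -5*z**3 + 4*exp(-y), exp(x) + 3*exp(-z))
(15*z**2, -5*y - exp(x) - 5*cos(z), 5*z)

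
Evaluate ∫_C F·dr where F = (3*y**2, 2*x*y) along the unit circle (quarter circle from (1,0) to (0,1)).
-4/3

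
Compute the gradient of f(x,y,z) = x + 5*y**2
(1, 10*y, 0)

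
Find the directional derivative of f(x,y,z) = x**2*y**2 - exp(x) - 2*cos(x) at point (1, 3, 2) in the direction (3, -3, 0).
sqrt(2)*(-E/2 + sin(1) + 6)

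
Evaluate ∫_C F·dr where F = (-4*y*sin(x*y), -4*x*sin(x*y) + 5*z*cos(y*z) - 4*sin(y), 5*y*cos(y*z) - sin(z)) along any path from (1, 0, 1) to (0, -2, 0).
-3 + 4*cos(2) - cos(1)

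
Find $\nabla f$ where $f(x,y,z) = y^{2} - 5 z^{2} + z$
(0, 2*y, 1 - 10*z)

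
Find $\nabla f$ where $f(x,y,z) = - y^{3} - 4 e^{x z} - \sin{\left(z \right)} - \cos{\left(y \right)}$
(-4*z*exp(x*z), -3*y**2 + sin(y), -4*x*exp(x*z) - cos(z))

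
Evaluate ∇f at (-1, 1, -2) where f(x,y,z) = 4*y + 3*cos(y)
(0, 4 - 3*sin(1), 0)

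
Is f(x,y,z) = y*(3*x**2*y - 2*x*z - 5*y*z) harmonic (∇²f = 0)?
No, ∇²f = 6*x**2 + 6*y**2 - 10*z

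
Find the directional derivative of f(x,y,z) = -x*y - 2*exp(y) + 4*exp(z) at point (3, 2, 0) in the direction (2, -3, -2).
3*sqrt(17)*(-1 + 2*exp(2))/17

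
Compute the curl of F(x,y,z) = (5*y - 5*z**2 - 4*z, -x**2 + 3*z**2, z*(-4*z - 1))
(-6*z, -10*z - 4, -2*x - 5)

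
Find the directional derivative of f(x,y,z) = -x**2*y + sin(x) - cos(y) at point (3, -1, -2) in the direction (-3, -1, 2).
sqrt(14)*(-9 + sin(1) - 3*cos(3))/14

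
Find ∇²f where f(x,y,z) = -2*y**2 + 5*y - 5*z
-4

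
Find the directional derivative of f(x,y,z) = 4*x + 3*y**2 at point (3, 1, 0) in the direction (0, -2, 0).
-6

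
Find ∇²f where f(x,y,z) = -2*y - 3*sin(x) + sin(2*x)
(3 - 8*cos(x))*sin(x)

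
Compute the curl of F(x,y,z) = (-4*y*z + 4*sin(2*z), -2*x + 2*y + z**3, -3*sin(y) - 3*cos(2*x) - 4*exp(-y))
(-3*z**2 - 3*cos(y) + 4*exp(-y), -4*y - 6*sin(2*x) + 8*cos(2*z), 4*z - 2)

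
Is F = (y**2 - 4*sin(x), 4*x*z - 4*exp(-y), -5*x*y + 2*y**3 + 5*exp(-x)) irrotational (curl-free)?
No, ∇×F = (-9*x + 6*y**2, 5*y + 5*exp(-x), -2*y + 4*z)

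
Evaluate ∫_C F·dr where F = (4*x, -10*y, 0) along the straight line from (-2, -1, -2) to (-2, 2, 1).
-15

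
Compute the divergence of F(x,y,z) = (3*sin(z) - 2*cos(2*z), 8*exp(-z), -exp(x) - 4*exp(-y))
0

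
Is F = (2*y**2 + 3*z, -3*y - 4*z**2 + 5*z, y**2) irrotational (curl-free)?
No, ∇×F = (2*y + 8*z - 5, 3, -4*y)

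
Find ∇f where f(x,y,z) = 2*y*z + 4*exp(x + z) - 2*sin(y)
(4*exp(x + z), 2*z - 2*cos(y), 2*y + 4*exp(x + z))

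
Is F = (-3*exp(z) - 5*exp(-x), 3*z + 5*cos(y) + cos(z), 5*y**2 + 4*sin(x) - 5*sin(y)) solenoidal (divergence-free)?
No, ∇·F = -5*sin(y) + 5*exp(-x)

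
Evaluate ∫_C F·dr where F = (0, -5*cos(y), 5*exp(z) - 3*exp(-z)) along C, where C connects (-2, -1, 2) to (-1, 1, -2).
-2*exp(2) - 10*sin(1) + 2*exp(-2)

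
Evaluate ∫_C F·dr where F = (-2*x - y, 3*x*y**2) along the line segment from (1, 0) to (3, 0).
-8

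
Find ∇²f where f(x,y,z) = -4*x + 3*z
0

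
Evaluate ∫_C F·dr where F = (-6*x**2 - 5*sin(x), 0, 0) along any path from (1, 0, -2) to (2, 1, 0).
-14 - 5*cos(1) + 5*cos(2)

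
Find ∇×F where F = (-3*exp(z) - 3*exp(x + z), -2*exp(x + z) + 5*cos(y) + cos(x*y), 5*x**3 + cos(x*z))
(2*exp(x + z), -15*x**2 + z*sin(x*z) - 3*exp(z) - 3*exp(x + z), -y*sin(x*y) - 2*exp(x + z))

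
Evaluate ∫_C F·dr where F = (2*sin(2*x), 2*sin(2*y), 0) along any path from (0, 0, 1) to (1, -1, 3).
2 - 2*cos(2)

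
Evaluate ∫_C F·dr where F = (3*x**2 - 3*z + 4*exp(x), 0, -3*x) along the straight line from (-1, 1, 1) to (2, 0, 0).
-4*exp(-1) + 6 + 4*exp(2)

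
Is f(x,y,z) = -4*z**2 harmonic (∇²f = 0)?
No, ∇²f = -8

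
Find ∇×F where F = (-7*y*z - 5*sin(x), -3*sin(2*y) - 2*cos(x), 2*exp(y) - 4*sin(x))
(2*exp(y), -7*y + 4*cos(x), 7*z + 2*sin(x))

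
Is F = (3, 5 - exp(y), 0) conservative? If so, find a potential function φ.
Yes, F is conservative. φ = 3*x + 5*y - exp(y)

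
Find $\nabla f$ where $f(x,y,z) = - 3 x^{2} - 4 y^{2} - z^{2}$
(-6*x, -8*y, -2*z)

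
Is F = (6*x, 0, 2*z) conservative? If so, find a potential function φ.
Yes, F is conservative. φ = 3*x**2 + z**2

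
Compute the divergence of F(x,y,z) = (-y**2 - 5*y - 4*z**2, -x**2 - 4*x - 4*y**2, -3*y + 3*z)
3 - 8*y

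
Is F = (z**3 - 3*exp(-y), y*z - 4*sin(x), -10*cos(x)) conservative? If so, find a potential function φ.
No, ∇×F = (-y, 3*z**2 - 10*sin(x), -4*cos(x) - 3*exp(-y)) ≠ 0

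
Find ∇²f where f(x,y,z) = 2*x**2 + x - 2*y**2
0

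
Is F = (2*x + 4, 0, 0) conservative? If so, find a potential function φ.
Yes, F is conservative. φ = x*(x + 4)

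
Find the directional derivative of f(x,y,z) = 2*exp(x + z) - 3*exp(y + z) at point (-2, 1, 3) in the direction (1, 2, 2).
-4*exp(4) + 2*E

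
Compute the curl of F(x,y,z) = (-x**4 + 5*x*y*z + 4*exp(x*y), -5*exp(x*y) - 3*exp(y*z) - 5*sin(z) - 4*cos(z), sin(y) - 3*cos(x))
(3*y*exp(y*z) - 4*sin(z) + cos(y) + 5*cos(z), 5*x*y - 3*sin(x), -5*x*z - 4*x*exp(x*y) - 5*y*exp(x*y))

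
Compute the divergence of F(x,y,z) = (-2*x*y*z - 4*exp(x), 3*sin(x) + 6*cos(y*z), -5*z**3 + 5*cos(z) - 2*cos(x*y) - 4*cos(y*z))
-2*y*z + 4*y*sin(y*z) - 15*z**2 - 6*z*sin(y*z) - 4*exp(x) - 5*sin(z)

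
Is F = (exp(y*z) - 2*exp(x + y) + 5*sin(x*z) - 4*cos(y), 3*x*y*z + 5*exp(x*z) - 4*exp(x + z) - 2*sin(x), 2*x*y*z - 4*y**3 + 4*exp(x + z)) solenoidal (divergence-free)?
No, ∇·F = 2*x*y + 3*x*z + 5*z*cos(x*z) - 2*exp(x + y) + 4*exp(x + z)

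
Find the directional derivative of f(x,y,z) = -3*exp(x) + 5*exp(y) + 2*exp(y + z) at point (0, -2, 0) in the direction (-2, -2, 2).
sqrt(3)*(-5/3 + exp(2))*exp(-2)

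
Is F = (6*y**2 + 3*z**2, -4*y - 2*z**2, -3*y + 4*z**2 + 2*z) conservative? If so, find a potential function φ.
No, ∇×F = (4*z - 3, 6*z, -12*y) ≠ 0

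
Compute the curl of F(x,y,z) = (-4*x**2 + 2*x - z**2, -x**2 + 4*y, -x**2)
(0, 2*x - 2*z, -2*x)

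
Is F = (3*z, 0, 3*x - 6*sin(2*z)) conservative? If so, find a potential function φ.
Yes, F is conservative. φ = 3*x*z + 3*cos(2*z)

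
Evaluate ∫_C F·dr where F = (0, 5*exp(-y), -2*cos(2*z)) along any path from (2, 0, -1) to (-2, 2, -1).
5 - 5*exp(-2)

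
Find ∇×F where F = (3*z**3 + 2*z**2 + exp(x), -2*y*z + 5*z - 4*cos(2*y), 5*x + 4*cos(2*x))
(2*y - 5, 9*z**2 + 4*z + 8*sin(2*x) - 5, 0)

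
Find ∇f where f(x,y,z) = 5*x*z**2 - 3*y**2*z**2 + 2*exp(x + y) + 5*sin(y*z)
(5*z**2 + 2*exp(x + y), -6*y*z**2 + 5*z*cos(y*z) + 2*exp(x + y), 10*x*z - 6*y**2*z + 5*y*cos(y*z))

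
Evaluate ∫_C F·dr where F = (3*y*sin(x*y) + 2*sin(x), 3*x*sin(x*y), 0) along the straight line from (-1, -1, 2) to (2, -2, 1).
-2*cos(2) - 3*cos(4) + 5*cos(1)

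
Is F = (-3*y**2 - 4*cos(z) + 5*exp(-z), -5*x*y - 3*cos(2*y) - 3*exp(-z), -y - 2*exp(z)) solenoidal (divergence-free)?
No, ∇·F = -5*x - 2*exp(z) + 6*sin(2*y)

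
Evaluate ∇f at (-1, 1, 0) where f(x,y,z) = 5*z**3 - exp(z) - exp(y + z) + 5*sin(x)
(5*cos(1), -E, -E - 1)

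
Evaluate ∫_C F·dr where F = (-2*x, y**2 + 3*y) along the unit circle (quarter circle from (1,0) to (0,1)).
17/6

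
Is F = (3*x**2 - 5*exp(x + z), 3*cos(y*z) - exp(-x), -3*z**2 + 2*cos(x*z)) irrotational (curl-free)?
No, ∇×F = (3*y*sin(y*z), 2*z*sin(x*z) - 5*exp(x + z), exp(-x))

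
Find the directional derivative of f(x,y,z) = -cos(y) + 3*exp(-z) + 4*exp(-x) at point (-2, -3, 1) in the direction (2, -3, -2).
sqrt(17)*(-8*exp(3) + 3*E*sin(3) + 6)*exp(-1)/17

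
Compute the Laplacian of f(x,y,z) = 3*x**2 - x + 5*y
6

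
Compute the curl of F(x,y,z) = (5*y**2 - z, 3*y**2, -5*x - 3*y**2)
(-6*y, 4, -10*y)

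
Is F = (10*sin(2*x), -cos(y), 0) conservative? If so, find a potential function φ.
Yes, F is conservative. φ = -sin(y) - 5*cos(2*x)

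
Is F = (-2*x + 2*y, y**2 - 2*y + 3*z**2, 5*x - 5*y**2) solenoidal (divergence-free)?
No, ∇·F = 2*y - 4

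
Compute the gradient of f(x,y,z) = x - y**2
(1, -2*y, 0)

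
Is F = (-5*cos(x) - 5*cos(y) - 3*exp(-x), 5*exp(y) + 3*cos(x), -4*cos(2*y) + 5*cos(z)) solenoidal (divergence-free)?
No, ∇·F = (5*(exp(y) + sin(x) - sin(z))*exp(x) + 3)*exp(-x)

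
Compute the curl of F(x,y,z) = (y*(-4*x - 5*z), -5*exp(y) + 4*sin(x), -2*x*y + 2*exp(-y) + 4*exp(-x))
(-2*x - 2*exp(-y), -3*y + 4*exp(-x), 4*x + 5*z + 4*cos(x))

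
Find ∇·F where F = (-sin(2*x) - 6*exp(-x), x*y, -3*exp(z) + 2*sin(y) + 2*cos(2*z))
x - 3*exp(z) - 4*sin(2*z) - 2*cos(2*x) + 6*exp(-x)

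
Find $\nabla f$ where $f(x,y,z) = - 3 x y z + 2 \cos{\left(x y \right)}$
(-y*(3*z + 2*sin(x*y)), -x*(3*z + 2*sin(x*y)), -3*x*y)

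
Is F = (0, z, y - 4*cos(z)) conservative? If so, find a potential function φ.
Yes, F is conservative. φ = y*z - 4*sin(z)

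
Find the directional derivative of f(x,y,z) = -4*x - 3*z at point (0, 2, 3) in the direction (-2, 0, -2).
7*sqrt(2)/2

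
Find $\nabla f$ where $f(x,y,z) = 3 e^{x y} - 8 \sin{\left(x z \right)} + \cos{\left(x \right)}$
(3*y*exp(x*y) - 8*z*cos(x*z) - sin(x), 3*x*exp(x*y), -8*x*cos(x*z))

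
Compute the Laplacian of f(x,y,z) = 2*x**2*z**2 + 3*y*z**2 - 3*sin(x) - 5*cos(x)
4*x**2 + 6*y + 4*z**2 + 3*sin(x) + 5*cos(x)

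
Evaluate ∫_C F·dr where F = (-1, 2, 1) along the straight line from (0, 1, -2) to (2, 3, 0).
4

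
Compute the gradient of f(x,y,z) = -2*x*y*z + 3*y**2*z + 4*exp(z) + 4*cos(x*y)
(-2*y*(z + 2*sin(x*y)), -2*x*z - 4*x*sin(x*y) + 6*y*z, -2*x*y + 3*y**2 + 4*exp(z))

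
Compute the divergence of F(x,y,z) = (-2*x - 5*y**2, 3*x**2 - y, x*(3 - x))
-3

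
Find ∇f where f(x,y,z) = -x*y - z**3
(-y, -x, -3*z**2)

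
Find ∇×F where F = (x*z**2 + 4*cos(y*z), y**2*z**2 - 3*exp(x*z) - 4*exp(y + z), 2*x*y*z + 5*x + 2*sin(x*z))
(2*x*z + 3*x*exp(x*z) - 2*y**2*z + 4*exp(y + z), 2*x*z - 2*y*z - 4*y*sin(y*z) - 2*z*cos(x*z) - 5, z*(-3*exp(x*z) + 4*sin(y*z)))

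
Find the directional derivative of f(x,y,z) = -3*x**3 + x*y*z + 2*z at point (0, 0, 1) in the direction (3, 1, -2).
-2*sqrt(14)/7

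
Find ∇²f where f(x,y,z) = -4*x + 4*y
0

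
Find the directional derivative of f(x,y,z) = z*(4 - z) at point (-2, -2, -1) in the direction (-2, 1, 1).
sqrt(6)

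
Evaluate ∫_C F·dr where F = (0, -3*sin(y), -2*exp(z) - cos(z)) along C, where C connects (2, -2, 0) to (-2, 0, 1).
-2*E - sin(1) - 3*cos(2) + 5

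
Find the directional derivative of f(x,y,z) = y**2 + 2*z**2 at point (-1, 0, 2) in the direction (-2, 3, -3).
-12*sqrt(22)/11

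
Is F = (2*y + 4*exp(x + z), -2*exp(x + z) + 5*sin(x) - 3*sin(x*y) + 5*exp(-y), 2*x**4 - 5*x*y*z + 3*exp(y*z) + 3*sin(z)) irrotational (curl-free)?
No, ∇×F = (-5*x*z + 3*z*exp(y*z) + 2*exp(x + z), -8*x**3 + 5*y*z + 4*exp(x + z), -3*y*cos(x*y) - 2*exp(x + z) + 5*cos(x) - 2)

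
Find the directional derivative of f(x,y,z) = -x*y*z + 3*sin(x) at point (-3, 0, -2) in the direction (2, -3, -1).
3*sqrt(14)*(cos(3) + 3)/7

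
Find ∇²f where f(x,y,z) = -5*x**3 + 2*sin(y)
-30*x - 2*sin(y)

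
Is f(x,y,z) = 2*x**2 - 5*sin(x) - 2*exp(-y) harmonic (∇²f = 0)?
No, ∇²f = 5*sin(x) + 4 - 2*exp(-y)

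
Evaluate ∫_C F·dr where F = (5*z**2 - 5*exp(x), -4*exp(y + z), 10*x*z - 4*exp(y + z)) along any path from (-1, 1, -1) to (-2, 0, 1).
-4*E - 1 - 5*exp(-2) + 5*exp(-1)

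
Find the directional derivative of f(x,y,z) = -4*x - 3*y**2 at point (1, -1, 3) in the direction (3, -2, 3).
-12*sqrt(22)/11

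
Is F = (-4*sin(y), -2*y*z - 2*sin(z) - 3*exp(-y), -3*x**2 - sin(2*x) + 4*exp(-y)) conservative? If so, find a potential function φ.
No, ∇×F = (2*y + 2*cos(z) - 4*exp(-y), 6*x + 2*cos(2*x), 4*cos(y)) ≠ 0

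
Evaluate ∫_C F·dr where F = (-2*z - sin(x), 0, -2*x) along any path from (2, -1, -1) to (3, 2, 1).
-10 + cos(3) - cos(2)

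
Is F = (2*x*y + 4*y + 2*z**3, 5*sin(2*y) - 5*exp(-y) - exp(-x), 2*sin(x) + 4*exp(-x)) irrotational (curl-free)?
No, ∇×F = (0, 6*z**2 - 2*cos(x) + 4*exp(-x), -2*x - 4 + exp(-x))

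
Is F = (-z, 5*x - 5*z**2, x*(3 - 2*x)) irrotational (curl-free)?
No, ∇×F = (10*z, 4*x - 4, 5)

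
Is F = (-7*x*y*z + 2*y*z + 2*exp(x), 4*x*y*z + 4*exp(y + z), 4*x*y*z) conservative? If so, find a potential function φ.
No, ∇×F = (-4*x*y + 4*x*z - 4*exp(y + z), y*(-7*x - 4*z + 2), z*(7*x + 4*y - 2)) ≠ 0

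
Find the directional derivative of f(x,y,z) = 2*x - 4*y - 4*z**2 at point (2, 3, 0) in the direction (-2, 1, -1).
-4*sqrt(6)/3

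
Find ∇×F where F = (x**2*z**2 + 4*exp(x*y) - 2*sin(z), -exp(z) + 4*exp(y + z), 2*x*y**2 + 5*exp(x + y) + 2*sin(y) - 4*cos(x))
(4*x*y + exp(z) + 5*exp(x + y) - 4*exp(y + z) + 2*cos(y), 2*x**2*z - 2*y**2 - 5*exp(x + y) - 4*sin(x) - 2*cos(z), -4*x*exp(x*y))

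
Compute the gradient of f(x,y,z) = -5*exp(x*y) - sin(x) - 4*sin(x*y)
(-5*y*exp(x*y) - 4*y*cos(x*y) - cos(x), -x*(5*exp(x*y) + 4*cos(x*y)), 0)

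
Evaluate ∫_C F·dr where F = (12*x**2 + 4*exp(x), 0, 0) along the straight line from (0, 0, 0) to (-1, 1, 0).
-8 + 4*exp(-1)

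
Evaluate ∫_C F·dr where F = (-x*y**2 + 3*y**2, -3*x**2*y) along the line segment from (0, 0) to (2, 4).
-32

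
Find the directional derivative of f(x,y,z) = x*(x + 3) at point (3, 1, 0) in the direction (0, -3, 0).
0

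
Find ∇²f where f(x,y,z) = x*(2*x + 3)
4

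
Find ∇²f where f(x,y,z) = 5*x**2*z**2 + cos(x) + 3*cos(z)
10*x**2 + 10*z**2 - cos(x) - 3*cos(z)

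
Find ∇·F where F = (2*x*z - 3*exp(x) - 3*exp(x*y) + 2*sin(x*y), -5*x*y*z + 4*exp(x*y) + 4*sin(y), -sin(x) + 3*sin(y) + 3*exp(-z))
-5*x*z + 4*x*exp(x*y) - 3*y*exp(x*y) + 2*y*cos(x*y) + 2*z - 3*exp(x) + 4*cos(y) - 3*exp(-z)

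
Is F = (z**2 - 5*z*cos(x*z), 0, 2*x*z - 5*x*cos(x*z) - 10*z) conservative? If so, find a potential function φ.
Yes, F is conservative. φ = x*z**2 - 5*z**2 - 5*sin(x*z)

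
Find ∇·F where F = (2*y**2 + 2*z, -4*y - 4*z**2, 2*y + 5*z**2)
10*z - 4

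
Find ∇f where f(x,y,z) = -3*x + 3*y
(-3, 3, 0)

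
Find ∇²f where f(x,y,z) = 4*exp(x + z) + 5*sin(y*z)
-5*y**2*sin(y*z) - 5*z**2*sin(y*z) + 8*exp(x + z)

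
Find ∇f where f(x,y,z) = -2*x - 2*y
(-2, -2, 0)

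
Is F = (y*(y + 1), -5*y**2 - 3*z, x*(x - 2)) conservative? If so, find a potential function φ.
No, ∇×F = (3, 2 - 2*x, -2*y - 1) ≠ 0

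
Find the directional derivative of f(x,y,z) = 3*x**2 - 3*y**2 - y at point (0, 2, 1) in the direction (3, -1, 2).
13*sqrt(14)/14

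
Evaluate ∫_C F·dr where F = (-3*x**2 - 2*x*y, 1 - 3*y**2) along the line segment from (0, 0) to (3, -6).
219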